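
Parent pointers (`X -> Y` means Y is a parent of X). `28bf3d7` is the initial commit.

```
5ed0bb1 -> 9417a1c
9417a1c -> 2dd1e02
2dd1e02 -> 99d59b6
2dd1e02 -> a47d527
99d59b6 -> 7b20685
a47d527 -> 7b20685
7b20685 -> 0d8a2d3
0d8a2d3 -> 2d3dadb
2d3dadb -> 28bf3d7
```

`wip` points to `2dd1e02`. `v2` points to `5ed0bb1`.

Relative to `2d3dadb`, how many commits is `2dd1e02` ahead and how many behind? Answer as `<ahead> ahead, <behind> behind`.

Reachable from 2dd1e02: {0d8a2d3, 28bf3d7, 2d3dadb, 2dd1e02, 7b20685, 99d59b6, a47d527}.
Reachable from 2d3dadb: {28bf3d7, 2d3dadb}.
Only in 2dd1e02's history (ahead): {0d8a2d3, 2dd1e02, 7b20685, 99d59b6, a47d527} — 5.
Only in 2d3dadb's history (behind): {} — 0.

5 ahead, 0 behind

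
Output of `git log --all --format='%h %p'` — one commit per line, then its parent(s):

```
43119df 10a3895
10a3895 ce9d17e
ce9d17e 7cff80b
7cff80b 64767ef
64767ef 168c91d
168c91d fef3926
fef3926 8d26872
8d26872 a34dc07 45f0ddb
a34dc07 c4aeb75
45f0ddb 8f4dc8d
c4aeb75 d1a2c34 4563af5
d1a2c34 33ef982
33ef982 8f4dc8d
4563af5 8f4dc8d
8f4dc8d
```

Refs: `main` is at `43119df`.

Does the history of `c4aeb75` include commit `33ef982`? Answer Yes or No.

Ancestors of c4aeb75 (commits reachable by following parents): {33ef982, 4563af5, 8f4dc8d, c4aeb75, d1a2c34}.
33ef982 is in that set, so it is an ancestor of c4aeb75.

Yes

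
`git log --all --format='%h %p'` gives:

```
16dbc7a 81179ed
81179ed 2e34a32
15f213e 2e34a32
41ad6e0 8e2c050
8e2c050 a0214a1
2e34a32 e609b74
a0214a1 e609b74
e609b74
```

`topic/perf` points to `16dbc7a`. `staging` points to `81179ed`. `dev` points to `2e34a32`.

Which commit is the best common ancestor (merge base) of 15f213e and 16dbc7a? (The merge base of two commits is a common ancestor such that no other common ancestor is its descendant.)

2e34a32

Ancestors of 15f213e: {15f213e, 2e34a32, e609b74}.
Ancestors of 16dbc7a: {16dbc7a, 2e34a32, 81179ed, e609b74}.
Common ancestors: {2e34a32, e609b74}.
Among these, 2e34a32 is not an ancestor of any other common ancestor — it is the merge base.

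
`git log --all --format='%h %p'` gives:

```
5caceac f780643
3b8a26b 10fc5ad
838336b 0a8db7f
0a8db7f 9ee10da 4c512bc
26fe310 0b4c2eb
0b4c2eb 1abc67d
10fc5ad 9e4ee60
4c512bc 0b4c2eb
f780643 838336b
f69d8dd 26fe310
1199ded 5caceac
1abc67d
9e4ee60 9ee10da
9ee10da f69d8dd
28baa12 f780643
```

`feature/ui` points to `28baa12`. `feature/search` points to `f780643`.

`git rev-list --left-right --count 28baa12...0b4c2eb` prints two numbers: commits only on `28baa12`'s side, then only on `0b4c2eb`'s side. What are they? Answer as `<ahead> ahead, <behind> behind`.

Reachable from 28baa12: {0a8db7f, 0b4c2eb, 1abc67d, 26fe310, 28baa12, 4c512bc, 838336b, 9ee10da, f69d8dd, f780643}.
Reachable from 0b4c2eb: {0b4c2eb, 1abc67d}.
Only in 28baa12's history (ahead): {0a8db7f, 26fe310, 28baa12, 4c512bc, 838336b, 9ee10da, f69d8dd, f780643} — 8.
Only in 0b4c2eb's history (behind): {} — 0.

8 ahead, 0 behind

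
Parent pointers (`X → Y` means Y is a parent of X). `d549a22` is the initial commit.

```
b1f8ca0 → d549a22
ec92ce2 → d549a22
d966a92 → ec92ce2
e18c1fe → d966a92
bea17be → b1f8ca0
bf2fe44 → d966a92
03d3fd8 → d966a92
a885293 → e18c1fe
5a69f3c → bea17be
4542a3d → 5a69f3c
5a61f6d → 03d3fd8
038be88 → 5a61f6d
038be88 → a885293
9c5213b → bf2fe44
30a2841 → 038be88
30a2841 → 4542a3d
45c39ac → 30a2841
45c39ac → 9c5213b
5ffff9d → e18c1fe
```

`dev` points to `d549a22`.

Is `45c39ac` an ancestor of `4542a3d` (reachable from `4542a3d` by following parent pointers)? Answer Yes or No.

No

Ancestors of 4542a3d: {4542a3d, 5a69f3c, b1f8ca0, bea17be, d549a22}.
45c39ac is not in that set, so it is not an ancestor of 4542a3d.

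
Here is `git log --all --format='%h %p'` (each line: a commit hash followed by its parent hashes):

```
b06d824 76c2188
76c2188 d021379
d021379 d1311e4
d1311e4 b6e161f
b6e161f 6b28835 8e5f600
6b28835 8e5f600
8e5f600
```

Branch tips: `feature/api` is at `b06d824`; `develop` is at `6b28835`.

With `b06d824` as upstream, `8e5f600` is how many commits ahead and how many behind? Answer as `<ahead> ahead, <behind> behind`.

Reachable from 8e5f600: {8e5f600}.
Reachable from b06d824: {6b28835, 76c2188, 8e5f600, b06d824, b6e161f, d021379, d1311e4}.
Only in 8e5f600's history (ahead): {} — 0.
Only in b06d824's history (behind): {6b28835, 76c2188, b06d824, b6e161f, d021379, d1311e4} — 6.

0 ahead, 6 behind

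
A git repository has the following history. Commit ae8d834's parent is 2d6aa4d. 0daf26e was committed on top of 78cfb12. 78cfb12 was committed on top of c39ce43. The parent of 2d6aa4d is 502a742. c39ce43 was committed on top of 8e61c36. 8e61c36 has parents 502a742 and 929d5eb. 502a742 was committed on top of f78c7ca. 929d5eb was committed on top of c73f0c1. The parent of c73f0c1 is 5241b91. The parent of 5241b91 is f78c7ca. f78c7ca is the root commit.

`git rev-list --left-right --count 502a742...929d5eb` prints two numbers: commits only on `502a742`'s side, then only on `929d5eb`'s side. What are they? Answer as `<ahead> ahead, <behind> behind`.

1 ahead, 3 behind

Reachable from 502a742: {502a742, f78c7ca}.
Reachable from 929d5eb: {5241b91, 929d5eb, c73f0c1, f78c7ca}.
Only in 502a742's history (ahead): {502a742} — 1.
Only in 929d5eb's history (behind): {5241b91, 929d5eb, c73f0c1} — 3.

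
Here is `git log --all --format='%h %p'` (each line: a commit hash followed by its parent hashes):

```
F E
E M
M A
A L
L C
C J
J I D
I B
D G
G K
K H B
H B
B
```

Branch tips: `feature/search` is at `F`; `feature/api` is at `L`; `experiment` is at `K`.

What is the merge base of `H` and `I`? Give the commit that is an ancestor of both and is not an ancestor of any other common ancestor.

B

Ancestors of H: {B, H}.
Ancestors of I: {B, I}.
Common ancestors: {B}.
The only common ancestor is B, so it is the merge base.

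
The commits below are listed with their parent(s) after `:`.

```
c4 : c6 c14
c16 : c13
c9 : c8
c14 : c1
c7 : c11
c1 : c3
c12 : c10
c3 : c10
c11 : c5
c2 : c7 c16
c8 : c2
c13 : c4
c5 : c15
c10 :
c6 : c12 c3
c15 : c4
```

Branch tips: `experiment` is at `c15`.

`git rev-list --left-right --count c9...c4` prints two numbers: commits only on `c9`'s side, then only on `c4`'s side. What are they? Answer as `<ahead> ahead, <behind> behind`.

9 ahead, 0 behind

Reachable from c9: {c1, c10, c11, c12, c13, c14, c15, c16, c2, c3, c4, c5, c6, c7, c8, c9}.
Reachable from c4: {c1, c10, c12, c14, c3, c4, c6}.
Only in c9's history (ahead): {c11, c13, c15, c16, c2, c5, c7, c8, c9} — 9.
Only in c4's history (behind): {} — 0.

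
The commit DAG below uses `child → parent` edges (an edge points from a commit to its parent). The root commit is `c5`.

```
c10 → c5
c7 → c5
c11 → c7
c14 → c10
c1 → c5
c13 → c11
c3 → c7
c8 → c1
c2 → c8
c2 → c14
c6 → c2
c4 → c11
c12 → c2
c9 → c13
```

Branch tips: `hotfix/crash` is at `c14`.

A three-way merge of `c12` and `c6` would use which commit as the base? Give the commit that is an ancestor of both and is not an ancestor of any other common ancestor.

c2

Ancestors of c12: {c1, c10, c12, c14, c2, c5, c8}.
Ancestors of c6: {c1, c10, c14, c2, c5, c6, c8}.
Common ancestors: {c1, c10, c14, c2, c5, c8}.
Among these, c2 is not an ancestor of any other common ancestor — it is the merge base.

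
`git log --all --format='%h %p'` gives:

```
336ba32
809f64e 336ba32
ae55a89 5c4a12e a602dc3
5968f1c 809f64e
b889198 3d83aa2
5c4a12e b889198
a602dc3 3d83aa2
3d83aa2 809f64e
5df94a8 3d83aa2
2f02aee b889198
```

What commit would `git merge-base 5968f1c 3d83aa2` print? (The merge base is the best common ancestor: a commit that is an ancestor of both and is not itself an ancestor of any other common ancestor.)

809f64e

Ancestors of 5968f1c: {336ba32, 5968f1c, 809f64e}.
Ancestors of 3d83aa2: {336ba32, 3d83aa2, 809f64e}.
Common ancestors: {336ba32, 809f64e}.
Among these, 809f64e is not an ancestor of any other common ancestor — it is the merge base.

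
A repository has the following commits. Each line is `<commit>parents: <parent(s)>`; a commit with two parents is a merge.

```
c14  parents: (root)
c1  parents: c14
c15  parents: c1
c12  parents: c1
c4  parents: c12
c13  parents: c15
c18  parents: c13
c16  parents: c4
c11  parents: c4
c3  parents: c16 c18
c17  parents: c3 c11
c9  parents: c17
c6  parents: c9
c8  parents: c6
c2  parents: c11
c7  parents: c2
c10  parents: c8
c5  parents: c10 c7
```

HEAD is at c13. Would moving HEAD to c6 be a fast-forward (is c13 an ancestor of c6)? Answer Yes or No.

A fast-forward from c13 to c6 is possible iff c13 is an ancestor of c6.
Ancestors of c6: {c1, c11, c12, c13, c14, c15, c16, c17, c18, c3, c4, c6, c9}.
c13 is among them, so fast-forward is possible.

Yes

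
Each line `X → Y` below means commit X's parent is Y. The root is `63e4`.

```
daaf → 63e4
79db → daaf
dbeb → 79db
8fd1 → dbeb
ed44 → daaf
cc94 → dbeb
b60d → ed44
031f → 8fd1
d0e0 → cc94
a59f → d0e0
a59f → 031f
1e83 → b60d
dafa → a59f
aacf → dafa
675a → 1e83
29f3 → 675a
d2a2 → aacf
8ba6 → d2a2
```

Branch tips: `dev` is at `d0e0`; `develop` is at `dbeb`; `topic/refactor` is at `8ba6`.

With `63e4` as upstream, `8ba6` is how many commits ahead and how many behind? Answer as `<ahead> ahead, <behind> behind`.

12 ahead, 0 behind

Reachable from 8ba6: {031f, 63e4, 79db, 8ba6, 8fd1, a59f, aacf, cc94, d0e0, d2a2, daaf, dafa, dbeb}.
Reachable from 63e4: {63e4}.
Only in 8ba6's history (ahead): {031f, 79db, 8ba6, 8fd1, a59f, aacf, cc94, d0e0, d2a2, daaf, dafa, dbeb} — 12.
Only in 63e4's history (behind): {} — 0.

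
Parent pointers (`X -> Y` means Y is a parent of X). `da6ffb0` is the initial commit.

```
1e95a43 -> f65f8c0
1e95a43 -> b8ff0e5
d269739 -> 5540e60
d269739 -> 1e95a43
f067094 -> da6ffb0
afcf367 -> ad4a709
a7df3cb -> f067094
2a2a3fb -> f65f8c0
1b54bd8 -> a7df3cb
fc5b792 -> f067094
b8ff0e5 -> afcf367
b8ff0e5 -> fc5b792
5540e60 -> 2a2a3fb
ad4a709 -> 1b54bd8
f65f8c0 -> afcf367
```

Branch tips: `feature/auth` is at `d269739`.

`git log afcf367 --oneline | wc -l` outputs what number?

6

Walking parent pointers from afcf367: reachable set = {1b54bd8, a7df3cb, ad4a709, afcf367, da6ffb0, f067094}.
That is 6 commits.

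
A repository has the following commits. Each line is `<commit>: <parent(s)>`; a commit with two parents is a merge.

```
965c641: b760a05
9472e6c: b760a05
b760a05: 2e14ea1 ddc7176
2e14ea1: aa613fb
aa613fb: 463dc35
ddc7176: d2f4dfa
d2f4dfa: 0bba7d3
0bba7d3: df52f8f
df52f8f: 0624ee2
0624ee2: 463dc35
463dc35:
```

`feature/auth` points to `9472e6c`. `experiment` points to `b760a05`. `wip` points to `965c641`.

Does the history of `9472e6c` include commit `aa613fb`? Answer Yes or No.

Ancestors of 9472e6c (commits reachable by following parents): {0624ee2, 0bba7d3, 2e14ea1, 463dc35, 9472e6c, aa613fb, b760a05, d2f4dfa, ddc7176, df52f8f}.
aa613fb is in that set, so it is an ancestor of 9472e6c.

Yes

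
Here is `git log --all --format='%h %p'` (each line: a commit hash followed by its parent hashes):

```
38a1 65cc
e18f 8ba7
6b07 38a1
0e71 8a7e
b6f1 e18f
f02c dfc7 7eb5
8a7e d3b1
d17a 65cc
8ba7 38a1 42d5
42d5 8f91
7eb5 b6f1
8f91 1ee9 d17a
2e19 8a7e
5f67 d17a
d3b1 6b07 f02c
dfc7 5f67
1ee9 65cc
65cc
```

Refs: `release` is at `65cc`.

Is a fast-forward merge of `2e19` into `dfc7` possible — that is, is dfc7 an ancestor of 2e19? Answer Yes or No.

Yes

A fast-forward from dfc7 to 2e19 is possible iff dfc7 is an ancestor of 2e19.
Ancestors of 2e19: {1ee9, 2e19, 38a1, 42d5, 5f67, 65cc, 6b07, 7eb5, 8a7e, 8ba7, 8f91, b6f1, d17a, d3b1, dfc7, e18f, f02c}.
dfc7 is among them, so fast-forward is possible.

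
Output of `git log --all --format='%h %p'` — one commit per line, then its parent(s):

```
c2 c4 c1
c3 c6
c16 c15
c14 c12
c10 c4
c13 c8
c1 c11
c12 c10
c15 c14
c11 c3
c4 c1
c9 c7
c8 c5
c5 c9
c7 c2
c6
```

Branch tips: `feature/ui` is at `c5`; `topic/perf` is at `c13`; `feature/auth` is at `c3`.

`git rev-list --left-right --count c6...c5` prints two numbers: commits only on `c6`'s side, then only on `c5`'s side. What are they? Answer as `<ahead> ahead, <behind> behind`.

Reachable from c6: {c6}.
Reachable from c5: {c1, c11, c2, c3, c4, c5, c6, c7, c9}.
Only in c6's history (ahead): {} — 0.
Only in c5's history (behind): {c1, c11, c2, c3, c4, c5, c7, c9} — 8.

0 ahead, 8 behind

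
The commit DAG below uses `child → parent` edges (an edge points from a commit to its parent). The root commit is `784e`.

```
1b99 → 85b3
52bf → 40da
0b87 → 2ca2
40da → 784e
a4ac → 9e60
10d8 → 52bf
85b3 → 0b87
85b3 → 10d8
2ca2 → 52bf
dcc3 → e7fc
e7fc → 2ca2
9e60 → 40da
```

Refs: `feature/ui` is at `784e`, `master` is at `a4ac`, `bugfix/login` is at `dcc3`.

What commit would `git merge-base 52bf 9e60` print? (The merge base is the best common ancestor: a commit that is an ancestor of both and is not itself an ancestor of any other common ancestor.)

Ancestors of 52bf: {40da, 52bf, 784e}.
Ancestors of 9e60: {40da, 784e, 9e60}.
Common ancestors: {40da, 784e}.
Among these, 40da is not an ancestor of any other common ancestor — it is the merge base.

40da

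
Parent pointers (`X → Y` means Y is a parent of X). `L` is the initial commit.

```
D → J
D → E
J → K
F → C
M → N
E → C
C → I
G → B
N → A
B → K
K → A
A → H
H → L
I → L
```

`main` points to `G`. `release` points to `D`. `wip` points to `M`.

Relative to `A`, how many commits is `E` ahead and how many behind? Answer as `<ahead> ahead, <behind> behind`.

Reachable from E: {C, E, I, L}.
Reachable from A: {A, H, L}.
Only in E's history (ahead): {C, E, I} — 3.
Only in A's history (behind): {A, H} — 2.

3 ahead, 2 behind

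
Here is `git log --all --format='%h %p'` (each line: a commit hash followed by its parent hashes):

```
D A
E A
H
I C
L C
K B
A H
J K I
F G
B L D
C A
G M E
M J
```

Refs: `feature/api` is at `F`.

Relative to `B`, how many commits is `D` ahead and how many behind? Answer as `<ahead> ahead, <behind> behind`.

0 ahead, 3 behind

Reachable from D: {A, D, H}.
Reachable from B: {A, B, C, D, H, L}.
Only in D's history (ahead): {} — 0.
Only in B's history (behind): {B, C, L} — 3.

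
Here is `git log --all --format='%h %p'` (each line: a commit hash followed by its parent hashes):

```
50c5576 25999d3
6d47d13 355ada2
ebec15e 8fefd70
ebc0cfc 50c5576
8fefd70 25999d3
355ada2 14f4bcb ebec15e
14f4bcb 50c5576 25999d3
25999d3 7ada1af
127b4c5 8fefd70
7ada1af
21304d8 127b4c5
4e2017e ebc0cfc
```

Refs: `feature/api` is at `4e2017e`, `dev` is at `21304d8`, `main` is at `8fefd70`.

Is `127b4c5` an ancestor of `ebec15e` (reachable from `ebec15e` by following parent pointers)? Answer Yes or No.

Ancestors of ebec15e: {25999d3, 7ada1af, 8fefd70, ebec15e}.
127b4c5 is not in that set, so it is not an ancestor of ebec15e.

No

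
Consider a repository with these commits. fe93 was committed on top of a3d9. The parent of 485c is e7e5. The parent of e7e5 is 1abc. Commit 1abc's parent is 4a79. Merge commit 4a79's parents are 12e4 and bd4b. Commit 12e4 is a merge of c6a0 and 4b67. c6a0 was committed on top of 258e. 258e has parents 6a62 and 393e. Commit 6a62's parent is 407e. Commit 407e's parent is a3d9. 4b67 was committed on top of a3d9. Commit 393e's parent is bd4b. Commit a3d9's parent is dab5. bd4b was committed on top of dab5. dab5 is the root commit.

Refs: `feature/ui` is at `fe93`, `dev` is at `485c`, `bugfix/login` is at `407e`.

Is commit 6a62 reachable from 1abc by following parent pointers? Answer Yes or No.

Yes

Ancestors of 1abc (commits reachable by following parents): {12e4, 1abc, 258e, 393e, 407e, 4a79, 4b67, 6a62, a3d9, bd4b, c6a0, dab5}.
6a62 is in that set, so it is an ancestor of 1abc.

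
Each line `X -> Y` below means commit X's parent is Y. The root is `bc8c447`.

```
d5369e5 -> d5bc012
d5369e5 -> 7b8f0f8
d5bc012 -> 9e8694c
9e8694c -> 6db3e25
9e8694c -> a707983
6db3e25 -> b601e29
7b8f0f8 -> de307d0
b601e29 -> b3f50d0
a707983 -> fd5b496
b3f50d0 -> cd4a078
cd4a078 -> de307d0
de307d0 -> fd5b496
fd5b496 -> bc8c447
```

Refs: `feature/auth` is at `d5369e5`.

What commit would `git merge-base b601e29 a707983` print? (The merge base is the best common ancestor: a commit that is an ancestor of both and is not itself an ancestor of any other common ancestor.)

Ancestors of b601e29: {b3f50d0, b601e29, bc8c447, cd4a078, de307d0, fd5b496}.
Ancestors of a707983: {a707983, bc8c447, fd5b496}.
Common ancestors: {bc8c447, fd5b496}.
Among these, fd5b496 is not an ancestor of any other common ancestor — it is the merge base.

fd5b496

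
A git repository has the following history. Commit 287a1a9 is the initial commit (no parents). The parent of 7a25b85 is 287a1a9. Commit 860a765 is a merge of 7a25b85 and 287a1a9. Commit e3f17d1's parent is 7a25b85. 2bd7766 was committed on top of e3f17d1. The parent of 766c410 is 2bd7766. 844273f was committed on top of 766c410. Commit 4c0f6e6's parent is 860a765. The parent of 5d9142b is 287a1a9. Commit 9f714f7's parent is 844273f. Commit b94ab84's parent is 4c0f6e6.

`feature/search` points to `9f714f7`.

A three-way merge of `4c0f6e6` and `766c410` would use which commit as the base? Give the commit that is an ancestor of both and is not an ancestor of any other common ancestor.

Ancestors of 4c0f6e6: {287a1a9, 4c0f6e6, 7a25b85, 860a765}.
Ancestors of 766c410: {287a1a9, 2bd7766, 766c410, 7a25b85, e3f17d1}.
Common ancestors: {287a1a9, 7a25b85}.
Among these, 7a25b85 is not an ancestor of any other common ancestor — it is the merge base.

7a25b85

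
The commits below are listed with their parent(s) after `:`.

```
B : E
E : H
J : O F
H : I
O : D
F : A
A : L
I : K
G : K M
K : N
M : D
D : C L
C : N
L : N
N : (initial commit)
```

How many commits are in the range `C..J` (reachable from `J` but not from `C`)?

6

Reachable from J: {A, C, D, F, J, L, N, O}.
Reachable from C: {C, N}.
In J's history but not C's: {A, D, F, J, L, O} — 6 commits.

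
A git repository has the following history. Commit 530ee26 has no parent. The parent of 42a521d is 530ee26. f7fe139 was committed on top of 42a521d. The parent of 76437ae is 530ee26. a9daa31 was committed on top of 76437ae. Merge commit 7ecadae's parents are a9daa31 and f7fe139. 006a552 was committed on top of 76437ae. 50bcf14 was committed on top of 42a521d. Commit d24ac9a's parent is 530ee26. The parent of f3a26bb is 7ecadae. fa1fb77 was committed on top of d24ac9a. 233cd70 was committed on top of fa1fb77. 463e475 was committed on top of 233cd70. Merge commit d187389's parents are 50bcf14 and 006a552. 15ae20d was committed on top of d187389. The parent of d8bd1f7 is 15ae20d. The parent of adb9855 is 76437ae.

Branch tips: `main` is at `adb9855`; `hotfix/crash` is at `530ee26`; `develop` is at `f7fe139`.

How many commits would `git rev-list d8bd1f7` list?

8

Walking parent pointers from d8bd1f7: reachable set = {006a552, 15ae20d, 42a521d, 50bcf14, 530ee26, 76437ae, d187389, d8bd1f7}.
That is 8 commits.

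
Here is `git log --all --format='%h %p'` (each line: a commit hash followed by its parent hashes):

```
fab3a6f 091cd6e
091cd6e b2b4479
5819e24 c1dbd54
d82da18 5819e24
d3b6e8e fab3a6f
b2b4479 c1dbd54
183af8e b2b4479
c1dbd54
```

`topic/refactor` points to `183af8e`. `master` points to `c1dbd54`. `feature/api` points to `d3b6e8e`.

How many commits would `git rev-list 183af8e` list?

3

Walking parent pointers from 183af8e: reachable set = {183af8e, b2b4479, c1dbd54}.
That is 3 commits.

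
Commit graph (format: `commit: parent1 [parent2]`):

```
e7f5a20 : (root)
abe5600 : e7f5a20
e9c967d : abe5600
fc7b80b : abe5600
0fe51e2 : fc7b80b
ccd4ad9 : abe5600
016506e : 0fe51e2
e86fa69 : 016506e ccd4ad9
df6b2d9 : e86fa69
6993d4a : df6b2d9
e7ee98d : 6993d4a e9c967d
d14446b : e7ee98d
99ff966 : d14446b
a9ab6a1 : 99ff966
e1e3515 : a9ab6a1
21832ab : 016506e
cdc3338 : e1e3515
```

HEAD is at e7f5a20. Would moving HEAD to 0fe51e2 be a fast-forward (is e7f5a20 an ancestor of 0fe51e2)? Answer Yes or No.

Yes

A fast-forward from e7f5a20 to 0fe51e2 is possible iff e7f5a20 is an ancestor of 0fe51e2.
Ancestors of 0fe51e2: {0fe51e2, abe5600, e7f5a20, fc7b80b}.
e7f5a20 is among them, so fast-forward is possible.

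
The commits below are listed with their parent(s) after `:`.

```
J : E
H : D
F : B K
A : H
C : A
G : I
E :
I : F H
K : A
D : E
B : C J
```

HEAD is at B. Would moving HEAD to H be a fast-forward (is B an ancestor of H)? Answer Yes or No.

A fast-forward from B to H is possible iff B is an ancestor of H.
Ancestors of H: {D, E, H}.
B is not among them, so fast-forward is not possible.

No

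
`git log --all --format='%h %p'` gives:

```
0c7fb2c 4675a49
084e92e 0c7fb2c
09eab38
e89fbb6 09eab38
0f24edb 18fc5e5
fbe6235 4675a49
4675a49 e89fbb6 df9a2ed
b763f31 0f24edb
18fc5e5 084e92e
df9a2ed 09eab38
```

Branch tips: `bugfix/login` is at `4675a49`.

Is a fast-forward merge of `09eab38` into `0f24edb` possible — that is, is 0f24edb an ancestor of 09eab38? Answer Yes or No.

A fast-forward from 0f24edb to 09eab38 is possible iff 0f24edb is an ancestor of 09eab38.
Ancestors of 09eab38: {09eab38}.
0f24edb is not among them, so fast-forward is not possible.

No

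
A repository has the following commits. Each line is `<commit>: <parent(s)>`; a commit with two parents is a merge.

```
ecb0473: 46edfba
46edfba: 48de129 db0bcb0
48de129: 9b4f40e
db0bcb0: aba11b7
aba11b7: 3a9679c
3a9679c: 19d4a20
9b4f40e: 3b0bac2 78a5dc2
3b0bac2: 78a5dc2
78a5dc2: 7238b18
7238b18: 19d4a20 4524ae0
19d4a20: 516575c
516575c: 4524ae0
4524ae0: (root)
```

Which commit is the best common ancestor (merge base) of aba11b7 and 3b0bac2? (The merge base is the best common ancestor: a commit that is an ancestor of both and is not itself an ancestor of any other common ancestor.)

Ancestors of aba11b7: {19d4a20, 3a9679c, 4524ae0, 516575c, aba11b7}.
Ancestors of 3b0bac2: {19d4a20, 3b0bac2, 4524ae0, 516575c, 7238b18, 78a5dc2}.
Common ancestors: {19d4a20, 4524ae0, 516575c}.
Among these, 19d4a20 is not an ancestor of any other common ancestor — it is the merge base.

19d4a20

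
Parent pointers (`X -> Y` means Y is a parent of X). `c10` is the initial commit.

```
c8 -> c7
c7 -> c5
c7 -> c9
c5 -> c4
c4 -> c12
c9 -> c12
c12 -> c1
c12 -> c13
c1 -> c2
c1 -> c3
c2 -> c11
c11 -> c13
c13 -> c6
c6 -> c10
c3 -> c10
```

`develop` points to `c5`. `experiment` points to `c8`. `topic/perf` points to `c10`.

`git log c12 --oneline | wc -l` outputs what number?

8

Walking parent pointers from c12: reachable set = {c1, c10, c11, c12, c13, c2, c3, c6}.
That is 8 commits.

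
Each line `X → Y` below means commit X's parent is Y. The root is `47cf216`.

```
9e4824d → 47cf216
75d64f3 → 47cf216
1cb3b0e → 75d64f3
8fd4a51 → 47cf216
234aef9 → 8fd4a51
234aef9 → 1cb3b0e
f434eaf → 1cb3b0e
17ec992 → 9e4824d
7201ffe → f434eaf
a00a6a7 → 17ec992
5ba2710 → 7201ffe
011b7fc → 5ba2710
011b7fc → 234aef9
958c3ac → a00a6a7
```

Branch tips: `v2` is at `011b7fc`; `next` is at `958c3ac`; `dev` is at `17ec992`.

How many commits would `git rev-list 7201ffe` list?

Walking parent pointers from 7201ffe: reachable set = {1cb3b0e, 47cf216, 7201ffe, 75d64f3, f434eaf}.
That is 5 commits.

5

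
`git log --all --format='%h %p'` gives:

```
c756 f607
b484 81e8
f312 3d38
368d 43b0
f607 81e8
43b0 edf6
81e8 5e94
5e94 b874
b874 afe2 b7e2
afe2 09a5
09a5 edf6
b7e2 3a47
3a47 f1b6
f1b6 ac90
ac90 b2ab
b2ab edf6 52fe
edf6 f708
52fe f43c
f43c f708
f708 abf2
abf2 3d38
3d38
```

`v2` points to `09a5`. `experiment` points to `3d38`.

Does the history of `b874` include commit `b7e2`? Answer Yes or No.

Yes

Ancestors of b874 (commits reachable by following parents): {09a5, 3a47, 3d38, 52fe, abf2, ac90, afe2, b2ab, b7e2, b874, edf6, f1b6, f43c, f708}.
b7e2 is in that set, so it is an ancestor of b874.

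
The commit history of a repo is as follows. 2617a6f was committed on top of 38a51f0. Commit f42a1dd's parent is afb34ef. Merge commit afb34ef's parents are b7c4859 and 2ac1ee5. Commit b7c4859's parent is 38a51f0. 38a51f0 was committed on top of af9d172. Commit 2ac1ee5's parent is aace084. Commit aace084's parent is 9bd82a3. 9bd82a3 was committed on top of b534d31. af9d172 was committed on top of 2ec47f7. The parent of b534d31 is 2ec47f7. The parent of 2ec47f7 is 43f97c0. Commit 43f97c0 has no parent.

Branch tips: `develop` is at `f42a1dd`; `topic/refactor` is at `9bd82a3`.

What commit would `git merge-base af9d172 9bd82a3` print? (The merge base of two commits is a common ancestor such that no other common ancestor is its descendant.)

Ancestors of af9d172: {2ec47f7, 43f97c0, af9d172}.
Ancestors of 9bd82a3: {2ec47f7, 43f97c0, 9bd82a3, b534d31}.
Common ancestors: {2ec47f7, 43f97c0}.
Among these, 2ec47f7 is not an ancestor of any other common ancestor — it is the merge base.

2ec47f7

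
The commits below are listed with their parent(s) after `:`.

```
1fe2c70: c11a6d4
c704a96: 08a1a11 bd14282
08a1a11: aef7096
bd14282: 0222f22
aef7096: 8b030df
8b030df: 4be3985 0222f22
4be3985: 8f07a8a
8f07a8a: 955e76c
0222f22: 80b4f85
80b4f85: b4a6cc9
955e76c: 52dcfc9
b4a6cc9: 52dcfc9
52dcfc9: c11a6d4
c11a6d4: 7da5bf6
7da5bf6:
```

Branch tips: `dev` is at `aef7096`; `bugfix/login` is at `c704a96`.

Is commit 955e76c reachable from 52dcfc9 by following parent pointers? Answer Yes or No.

No

Ancestors of 52dcfc9: {52dcfc9, 7da5bf6, c11a6d4}.
955e76c is not in that set, so it is not an ancestor of 52dcfc9.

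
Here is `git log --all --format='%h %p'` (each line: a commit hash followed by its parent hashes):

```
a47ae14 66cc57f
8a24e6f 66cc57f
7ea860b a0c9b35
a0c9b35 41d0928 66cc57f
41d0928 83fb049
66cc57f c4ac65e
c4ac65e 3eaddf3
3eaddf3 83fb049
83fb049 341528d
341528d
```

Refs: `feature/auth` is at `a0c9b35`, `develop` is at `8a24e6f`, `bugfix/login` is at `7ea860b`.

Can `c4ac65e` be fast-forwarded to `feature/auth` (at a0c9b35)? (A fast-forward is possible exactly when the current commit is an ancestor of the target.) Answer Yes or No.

A fast-forward from c4ac65e to a0c9b35 is possible iff c4ac65e is an ancestor of a0c9b35.
Ancestors of a0c9b35: {341528d, 3eaddf3, 41d0928, 66cc57f, 83fb049, a0c9b35, c4ac65e}.
c4ac65e is among them, so fast-forward is possible.

Yes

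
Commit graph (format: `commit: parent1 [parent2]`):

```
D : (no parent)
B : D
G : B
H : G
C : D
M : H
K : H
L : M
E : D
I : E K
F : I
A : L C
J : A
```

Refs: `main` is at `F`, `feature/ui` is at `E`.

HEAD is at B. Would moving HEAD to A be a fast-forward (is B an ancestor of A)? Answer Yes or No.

A fast-forward from B to A is possible iff B is an ancestor of A.
Ancestors of A: {A, B, C, D, G, H, L, M}.
B is among them, so fast-forward is possible.

Yes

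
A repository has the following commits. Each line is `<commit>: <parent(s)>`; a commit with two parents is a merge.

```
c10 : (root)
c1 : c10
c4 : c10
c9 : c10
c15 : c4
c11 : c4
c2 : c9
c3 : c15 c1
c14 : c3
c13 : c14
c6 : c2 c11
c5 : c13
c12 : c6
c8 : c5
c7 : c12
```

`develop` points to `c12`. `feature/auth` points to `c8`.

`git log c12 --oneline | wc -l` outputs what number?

Walking parent pointers from c12: reachable set = {c10, c11, c12, c2, c4, c6, c9}.
That is 7 commits.

7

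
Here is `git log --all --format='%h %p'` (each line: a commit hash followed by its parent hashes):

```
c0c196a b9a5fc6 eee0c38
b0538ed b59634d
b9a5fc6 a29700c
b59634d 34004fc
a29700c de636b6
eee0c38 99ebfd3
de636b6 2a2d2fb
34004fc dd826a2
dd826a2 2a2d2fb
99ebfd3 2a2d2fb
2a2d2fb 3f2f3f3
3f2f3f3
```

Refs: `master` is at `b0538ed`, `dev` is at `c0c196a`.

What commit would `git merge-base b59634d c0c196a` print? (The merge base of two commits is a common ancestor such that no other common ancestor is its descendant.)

Ancestors of b59634d: {2a2d2fb, 34004fc, 3f2f3f3, b59634d, dd826a2}.
Ancestors of c0c196a: {2a2d2fb, 3f2f3f3, 99ebfd3, a29700c, b9a5fc6, c0c196a, de636b6, eee0c38}.
Common ancestors: {2a2d2fb, 3f2f3f3}.
Among these, 2a2d2fb is not an ancestor of any other common ancestor — it is the merge base.

2a2d2fb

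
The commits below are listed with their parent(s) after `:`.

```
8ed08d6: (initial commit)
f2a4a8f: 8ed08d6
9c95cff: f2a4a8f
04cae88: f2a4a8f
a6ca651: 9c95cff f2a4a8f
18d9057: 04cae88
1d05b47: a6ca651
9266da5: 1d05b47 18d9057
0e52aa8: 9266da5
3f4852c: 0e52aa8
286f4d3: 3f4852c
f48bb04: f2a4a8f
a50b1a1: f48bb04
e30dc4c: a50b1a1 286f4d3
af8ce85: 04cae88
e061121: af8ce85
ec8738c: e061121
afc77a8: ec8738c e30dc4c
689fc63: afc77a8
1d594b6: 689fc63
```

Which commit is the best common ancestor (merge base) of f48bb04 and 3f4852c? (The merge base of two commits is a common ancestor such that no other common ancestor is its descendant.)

Ancestors of f48bb04: {8ed08d6, f2a4a8f, f48bb04}.
Ancestors of 3f4852c: {04cae88, 0e52aa8, 18d9057, 1d05b47, 3f4852c, 8ed08d6, 9266da5, 9c95cff, a6ca651, f2a4a8f}.
Common ancestors: {8ed08d6, f2a4a8f}.
Among these, f2a4a8f is not an ancestor of any other common ancestor — it is the merge base.

f2a4a8f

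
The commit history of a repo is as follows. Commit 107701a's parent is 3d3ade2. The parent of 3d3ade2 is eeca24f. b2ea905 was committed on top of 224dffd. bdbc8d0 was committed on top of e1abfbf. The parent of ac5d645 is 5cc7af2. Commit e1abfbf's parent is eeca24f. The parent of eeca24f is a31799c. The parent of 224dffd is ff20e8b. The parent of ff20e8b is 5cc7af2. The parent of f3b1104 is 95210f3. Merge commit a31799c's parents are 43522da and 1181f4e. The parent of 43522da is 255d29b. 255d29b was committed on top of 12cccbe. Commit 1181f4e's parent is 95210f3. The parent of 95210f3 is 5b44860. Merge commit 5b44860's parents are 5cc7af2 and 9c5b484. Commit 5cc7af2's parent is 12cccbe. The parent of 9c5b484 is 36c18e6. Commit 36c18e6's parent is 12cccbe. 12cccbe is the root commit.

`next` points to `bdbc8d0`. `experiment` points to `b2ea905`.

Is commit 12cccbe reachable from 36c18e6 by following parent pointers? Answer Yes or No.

Yes

Ancestors of 36c18e6 (commits reachable by following parents): {12cccbe, 36c18e6}.
12cccbe is in that set, so it is an ancestor of 36c18e6.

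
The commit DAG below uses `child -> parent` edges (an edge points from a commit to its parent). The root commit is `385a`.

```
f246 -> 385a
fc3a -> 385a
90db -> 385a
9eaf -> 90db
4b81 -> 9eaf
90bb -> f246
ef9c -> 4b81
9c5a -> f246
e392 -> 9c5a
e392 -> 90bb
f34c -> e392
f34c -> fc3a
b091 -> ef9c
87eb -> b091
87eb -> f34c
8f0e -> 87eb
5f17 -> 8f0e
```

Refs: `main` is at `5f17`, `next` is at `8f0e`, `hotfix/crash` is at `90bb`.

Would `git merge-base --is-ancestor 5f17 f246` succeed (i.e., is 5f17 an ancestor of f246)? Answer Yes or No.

No

Ancestors of f246: {385a, f246}.
5f17 is not in that set, so it is not an ancestor of f246.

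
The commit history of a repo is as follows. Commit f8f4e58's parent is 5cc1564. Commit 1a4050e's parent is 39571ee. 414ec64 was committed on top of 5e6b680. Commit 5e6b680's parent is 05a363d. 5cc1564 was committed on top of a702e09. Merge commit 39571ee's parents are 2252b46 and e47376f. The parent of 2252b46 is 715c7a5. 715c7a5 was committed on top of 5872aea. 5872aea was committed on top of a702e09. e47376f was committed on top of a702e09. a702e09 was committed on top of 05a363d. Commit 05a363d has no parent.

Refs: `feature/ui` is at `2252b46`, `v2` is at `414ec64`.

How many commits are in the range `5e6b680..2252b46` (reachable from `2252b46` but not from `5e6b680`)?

4

Reachable from 2252b46: {05a363d, 2252b46, 5872aea, 715c7a5, a702e09}.
Reachable from 5e6b680: {05a363d, 5e6b680}.
In 2252b46's history but not 5e6b680's: {2252b46, 5872aea, 715c7a5, a702e09} — 4 commits.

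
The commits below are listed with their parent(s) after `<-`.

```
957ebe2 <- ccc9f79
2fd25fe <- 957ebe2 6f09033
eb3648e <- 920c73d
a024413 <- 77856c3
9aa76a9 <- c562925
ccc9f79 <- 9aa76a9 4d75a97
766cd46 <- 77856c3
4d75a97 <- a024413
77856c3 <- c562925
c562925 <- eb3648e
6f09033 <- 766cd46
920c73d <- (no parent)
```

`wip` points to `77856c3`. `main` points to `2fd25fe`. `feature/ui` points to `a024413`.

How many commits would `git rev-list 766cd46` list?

5

Walking parent pointers from 766cd46: reachable set = {766cd46, 77856c3, 920c73d, c562925, eb3648e}.
That is 5 commits.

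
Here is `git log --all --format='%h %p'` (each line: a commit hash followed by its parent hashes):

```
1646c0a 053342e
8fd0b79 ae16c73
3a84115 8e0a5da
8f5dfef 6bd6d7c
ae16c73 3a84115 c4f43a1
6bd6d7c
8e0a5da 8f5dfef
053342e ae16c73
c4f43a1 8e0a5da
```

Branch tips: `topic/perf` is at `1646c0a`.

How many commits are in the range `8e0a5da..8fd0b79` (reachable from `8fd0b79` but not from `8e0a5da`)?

4

Reachable from 8fd0b79: {3a84115, 6bd6d7c, 8e0a5da, 8f5dfef, 8fd0b79, ae16c73, c4f43a1}.
Reachable from 8e0a5da: {6bd6d7c, 8e0a5da, 8f5dfef}.
In 8fd0b79's history but not 8e0a5da's: {3a84115, 8fd0b79, ae16c73, c4f43a1} — 4 commits.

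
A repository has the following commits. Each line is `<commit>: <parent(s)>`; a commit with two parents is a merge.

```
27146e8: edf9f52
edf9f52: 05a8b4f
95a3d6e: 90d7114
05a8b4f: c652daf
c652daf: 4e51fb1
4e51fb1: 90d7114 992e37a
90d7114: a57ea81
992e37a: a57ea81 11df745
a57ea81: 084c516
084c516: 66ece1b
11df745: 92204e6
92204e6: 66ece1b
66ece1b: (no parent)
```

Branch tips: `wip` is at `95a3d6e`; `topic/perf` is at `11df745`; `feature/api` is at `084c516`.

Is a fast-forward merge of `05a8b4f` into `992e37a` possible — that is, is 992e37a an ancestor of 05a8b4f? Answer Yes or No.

A fast-forward from 992e37a to 05a8b4f is possible iff 992e37a is an ancestor of 05a8b4f.
Ancestors of 05a8b4f: {05a8b4f, 084c516, 11df745, 4e51fb1, 66ece1b, 90d7114, 92204e6, 992e37a, a57ea81, c652daf}.
992e37a is among them, so fast-forward is possible.

Yes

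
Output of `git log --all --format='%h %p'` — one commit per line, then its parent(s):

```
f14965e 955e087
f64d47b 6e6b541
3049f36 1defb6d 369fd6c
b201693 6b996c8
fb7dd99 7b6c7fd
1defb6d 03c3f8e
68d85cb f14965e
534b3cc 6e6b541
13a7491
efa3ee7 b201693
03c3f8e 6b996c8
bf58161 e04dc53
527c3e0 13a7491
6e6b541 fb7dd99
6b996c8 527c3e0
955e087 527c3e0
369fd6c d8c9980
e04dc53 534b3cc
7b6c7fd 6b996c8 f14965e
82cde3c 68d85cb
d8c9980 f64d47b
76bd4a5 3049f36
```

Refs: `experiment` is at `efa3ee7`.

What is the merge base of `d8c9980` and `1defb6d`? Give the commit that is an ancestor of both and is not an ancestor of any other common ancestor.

Ancestors of d8c9980: {13a7491, 527c3e0, 6b996c8, 6e6b541, 7b6c7fd, 955e087, d8c9980, f14965e, f64d47b, fb7dd99}.
Ancestors of 1defb6d: {03c3f8e, 13a7491, 1defb6d, 527c3e0, 6b996c8}.
Common ancestors: {13a7491, 527c3e0, 6b996c8}.
Among these, 6b996c8 is not an ancestor of any other common ancestor — it is the merge base.

6b996c8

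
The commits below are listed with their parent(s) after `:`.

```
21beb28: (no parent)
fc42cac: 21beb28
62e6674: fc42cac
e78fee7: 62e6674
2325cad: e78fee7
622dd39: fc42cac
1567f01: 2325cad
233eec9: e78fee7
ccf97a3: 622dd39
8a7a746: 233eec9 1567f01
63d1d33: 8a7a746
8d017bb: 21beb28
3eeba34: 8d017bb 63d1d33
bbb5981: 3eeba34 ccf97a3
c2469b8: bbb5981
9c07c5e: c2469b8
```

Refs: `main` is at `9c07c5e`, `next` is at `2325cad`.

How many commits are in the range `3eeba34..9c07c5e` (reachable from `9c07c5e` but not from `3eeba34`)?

5

Reachable from 9c07c5e: {1567f01, 21beb28, 2325cad, 233eec9, 3eeba34, 622dd39, 62e6674, 63d1d33, 8a7a746, 8d017bb, 9c07c5e, bbb5981, c2469b8, ccf97a3, e78fee7, fc42cac}.
Reachable from 3eeba34: {1567f01, 21beb28, 2325cad, 233eec9, 3eeba34, 62e6674, 63d1d33, 8a7a746, 8d017bb, e78fee7, fc42cac}.
In 9c07c5e's history but not 3eeba34's: {622dd39, 9c07c5e, bbb5981, c2469b8, ccf97a3} — 5 commits.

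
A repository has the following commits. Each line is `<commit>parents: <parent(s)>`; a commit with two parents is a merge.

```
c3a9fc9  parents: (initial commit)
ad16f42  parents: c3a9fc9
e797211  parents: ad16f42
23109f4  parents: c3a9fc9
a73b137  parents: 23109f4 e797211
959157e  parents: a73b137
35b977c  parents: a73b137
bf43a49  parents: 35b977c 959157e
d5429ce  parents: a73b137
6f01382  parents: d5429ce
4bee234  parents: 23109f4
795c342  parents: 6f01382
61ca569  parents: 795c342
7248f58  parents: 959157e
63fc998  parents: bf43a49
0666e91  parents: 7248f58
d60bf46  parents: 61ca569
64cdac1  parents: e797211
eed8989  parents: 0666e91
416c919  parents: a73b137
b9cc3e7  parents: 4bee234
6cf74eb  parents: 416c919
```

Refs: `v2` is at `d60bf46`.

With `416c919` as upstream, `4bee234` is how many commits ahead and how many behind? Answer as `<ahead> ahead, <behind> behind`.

1 ahead, 4 behind

Reachable from 4bee234: {23109f4, 4bee234, c3a9fc9}.
Reachable from 416c919: {23109f4, 416c919, a73b137, ad16f42, c3a9fc9, e797211}.
Only in 4bee234's history (ahead): {4bee234} — 1.
Only in 416c919's history (behind): {416c919, a73b137, ad16f42, e797211} — 4.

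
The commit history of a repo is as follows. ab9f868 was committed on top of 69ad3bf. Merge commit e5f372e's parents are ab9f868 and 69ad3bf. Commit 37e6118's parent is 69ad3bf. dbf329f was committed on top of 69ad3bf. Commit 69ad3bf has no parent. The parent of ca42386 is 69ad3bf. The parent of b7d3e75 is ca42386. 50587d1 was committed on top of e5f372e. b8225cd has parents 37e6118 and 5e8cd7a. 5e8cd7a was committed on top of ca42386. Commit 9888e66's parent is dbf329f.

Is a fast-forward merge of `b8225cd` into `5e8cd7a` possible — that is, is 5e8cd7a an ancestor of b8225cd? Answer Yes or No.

Yes

A fast-forward from 5e8cd7a to b8225cd is possible iff 5e8cd7a is an ancestor of b8225cd.
Ancestors of b8225cd: {37e6118, 5e8cd7a, 69ad3bf, b8225cd, ca42386}.
5e8cd7a is among them, so fast-forward is possible.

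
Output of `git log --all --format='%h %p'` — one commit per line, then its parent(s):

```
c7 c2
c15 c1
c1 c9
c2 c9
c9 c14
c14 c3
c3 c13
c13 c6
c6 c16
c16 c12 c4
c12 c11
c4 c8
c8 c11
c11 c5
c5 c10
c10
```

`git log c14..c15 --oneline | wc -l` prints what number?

3

Reachable from c15: {c1, c10, c11, c12, c13, c14, c15, c16, c3, c4, c5, c6, c8, c9}.
Reachable from c14: {c10, c11, c12, c13, c14, c16, c3, c4, c5, c6, c8}.
In c15's history but not c14's: {c1, c15, c9} — 3 commits.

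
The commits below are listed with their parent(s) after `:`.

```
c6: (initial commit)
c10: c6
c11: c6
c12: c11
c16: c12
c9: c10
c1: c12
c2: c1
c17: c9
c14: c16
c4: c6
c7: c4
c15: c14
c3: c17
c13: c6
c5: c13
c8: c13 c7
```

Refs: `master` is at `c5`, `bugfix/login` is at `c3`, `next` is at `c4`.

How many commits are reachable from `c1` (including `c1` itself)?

Walking parent pointers from c1: reachable set = {c1, c11, c12, c6}.
That is 4 commits.

4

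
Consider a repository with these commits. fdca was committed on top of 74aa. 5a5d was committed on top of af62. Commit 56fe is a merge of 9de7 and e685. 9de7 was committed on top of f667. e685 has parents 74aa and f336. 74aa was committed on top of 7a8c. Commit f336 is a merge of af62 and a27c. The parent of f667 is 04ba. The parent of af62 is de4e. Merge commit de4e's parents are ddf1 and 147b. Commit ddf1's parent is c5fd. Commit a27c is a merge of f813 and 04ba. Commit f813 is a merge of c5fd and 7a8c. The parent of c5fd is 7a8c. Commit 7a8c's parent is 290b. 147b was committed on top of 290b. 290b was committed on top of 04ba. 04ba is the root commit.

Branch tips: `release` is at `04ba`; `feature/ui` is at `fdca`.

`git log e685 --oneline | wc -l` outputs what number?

Walking parent pointers from e685: reachable set = {04ba, 147b, 290b, 74aa, 7a8c, a27c, af62, c5fd, ddf1, de4e, e685, f336, f813}.
That is 13 commits.

13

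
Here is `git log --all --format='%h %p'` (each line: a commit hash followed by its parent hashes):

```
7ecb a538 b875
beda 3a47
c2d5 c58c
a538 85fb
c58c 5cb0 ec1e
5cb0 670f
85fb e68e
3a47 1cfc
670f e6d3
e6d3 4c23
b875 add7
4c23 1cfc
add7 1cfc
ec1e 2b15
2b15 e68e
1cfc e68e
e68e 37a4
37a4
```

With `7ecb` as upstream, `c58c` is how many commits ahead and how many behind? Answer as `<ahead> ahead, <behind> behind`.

7 ahead, 5 behind

Reachable from c58c: {1cfc, 2b15, 37a4, 4c23, 5cb0, 670f, c58c, e68e, e6d3, ec1e}.
Reachable from 7ecb: {1cfc, 37a4, 7ecb, 85fb, a538, add7, b875, e68e}.
Only in c58c's history (ahead): {2b15, 4c23, 5cb0, 670f, c58c, e6d3, ec1e} — 7.
Only in 7ecb's history (behind): {7ecb, 85fb, a538, add7, b875} — 5.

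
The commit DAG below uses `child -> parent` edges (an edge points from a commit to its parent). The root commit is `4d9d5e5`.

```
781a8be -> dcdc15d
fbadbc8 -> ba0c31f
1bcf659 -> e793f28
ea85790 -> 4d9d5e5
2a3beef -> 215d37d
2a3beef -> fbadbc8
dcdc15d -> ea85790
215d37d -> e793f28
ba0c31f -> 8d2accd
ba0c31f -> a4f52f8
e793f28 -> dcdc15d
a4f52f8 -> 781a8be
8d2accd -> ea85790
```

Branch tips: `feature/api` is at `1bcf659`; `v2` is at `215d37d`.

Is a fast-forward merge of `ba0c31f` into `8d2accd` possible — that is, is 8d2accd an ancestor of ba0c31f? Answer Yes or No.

A fast-forward from 8d2accd to ba0c31f is possible iff 8d2accd is an ancestor of ba0c31f.
Ancestors of ba0c31f: {4d9d5e5, 781a8be, 8d2accd, a4f52f8, ba0c31f, dcdc15d, ea85790}.
8d2accd is among them, so fast-forward is possible.

Yes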